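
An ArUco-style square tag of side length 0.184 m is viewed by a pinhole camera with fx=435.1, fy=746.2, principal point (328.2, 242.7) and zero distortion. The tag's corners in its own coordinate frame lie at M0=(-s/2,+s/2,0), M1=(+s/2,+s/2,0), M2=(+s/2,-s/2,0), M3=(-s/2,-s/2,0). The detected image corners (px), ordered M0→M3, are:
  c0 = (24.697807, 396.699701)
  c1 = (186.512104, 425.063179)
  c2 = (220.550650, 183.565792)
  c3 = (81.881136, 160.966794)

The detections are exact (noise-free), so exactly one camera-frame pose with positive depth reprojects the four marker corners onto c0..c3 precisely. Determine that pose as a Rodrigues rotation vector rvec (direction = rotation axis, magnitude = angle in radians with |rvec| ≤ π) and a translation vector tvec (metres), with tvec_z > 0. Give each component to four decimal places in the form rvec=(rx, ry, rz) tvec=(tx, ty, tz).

Intrinsics K: fx=435.1, fy=746.2, cx=328.2, cy=242.7
Marker side s = 0.184 m; corners in marker frame (Z=0):
  M0 = (-0.0920, +0.0920, 0)
  M1 = (+0.0920, +0.0920, 0)
  M2 = (+0.0920, -0.0920, 0)
  M3 = (-0.0920, -0.0920, 0)
Detected image corners:
  c0 = (24.697807, 396.699701) px
  c1 = (186.512104, 425.063179) px
  c2 = (220.550650, 183.565792) px
  c3 = (81.881136, 160.966794) px
Planar DLT: solve 8×8 A·h = b for H (H[2,2]=1):
  H  [+806.40652 -357.21086 +129.91246]
  H  [+125.43081 +1049.05756 +282.20144]
  H  [-0.04057 -0.84955 +1.00000]
B = K⁻¹H; ‖b₁‖=1.893123, ‖b₂‖=1.893123; λ = 2/(‖b₁‖+‖b₂‖) = 0.528228, sign → tz>0 ⇒ λ=+0.528228
r₁ = λ·B[:,0] = (+0.99517,+0.09576,-0.02143); r₂ = λ·B[:,1] = (-0.09517,+0.88857,-0.44875)
r₃ = r₁×r₂ = (-0.02393,+0.44863,+0.89340); SVD([r₁ r₂ r₃]) → R = UVᵀ:
  R  [+0.99517 -0.09517 -0.02393]
  R  [+0.09576 +0.88857 +0.44863]
  R  [-0.02143 -0.44875 +0.89340]
t = (-0.24073, +0.02796, +0.52823) m
tr R = 2.777146; θ = arccos((tr R − 1)/2) = 0.476572 rad = 27.306°
axis k = ((R−Rᵀ)₃₂, (R−Rᵀ)₁₃, (R−Rᵀ)₂₁) / (2 sinθ) = (-0.978103, -0.002723, +0.208105)
rvec = θ·k = (-0.466136, -0.001298, +0.099177)

rvec=(-0.4661, -0.0013, 0.0992) tvec=(-0.2407, 0.0280, 0.5282)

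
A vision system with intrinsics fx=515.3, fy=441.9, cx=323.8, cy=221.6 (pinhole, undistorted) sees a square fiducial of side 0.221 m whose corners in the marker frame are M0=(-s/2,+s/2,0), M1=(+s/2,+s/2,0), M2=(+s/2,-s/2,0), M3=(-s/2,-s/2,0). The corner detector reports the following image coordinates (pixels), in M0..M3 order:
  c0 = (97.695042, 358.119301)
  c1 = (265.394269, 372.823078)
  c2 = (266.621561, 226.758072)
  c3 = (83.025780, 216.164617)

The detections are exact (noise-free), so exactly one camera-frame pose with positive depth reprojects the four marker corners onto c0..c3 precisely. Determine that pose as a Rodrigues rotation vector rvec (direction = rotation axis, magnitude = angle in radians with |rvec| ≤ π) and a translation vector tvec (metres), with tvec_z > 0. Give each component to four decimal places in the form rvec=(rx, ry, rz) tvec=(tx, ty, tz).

Intrinsics K: fx=515.3, fy=441.9, cx=323.8, cy=221.6
Marker side s = 0.221 m; corners in marker frame (Z=0):
  M0 = (-0.1105, +0.1105, 0)
  M1 = (+0.1105, +0.1105, 0)
  M2 = (+0.1105, -0.1105, 0)
  M3 = (-0.1105, -0.1105, 0)
Detected image corners:
  c0 = (97.695042, 358.119301) px
  c1 = (265.394269, 372.823078) px
  c2 = (266.621561, 226.758072) px
  c3 = (83.025780, 216.164617) px
Planar DLT: solve 8×8 A·h = b for H (H[2,2]=1):
  H  [+763.61191 +105.16859 +176.73079]
  H  [+9.04110 +773.49694 +296.65924]
  H  [-0.16567 +0.41585 +1.00000]
B = K⁻¹H; ‖b₁‖=1.597971, ‖b₂‖=1.597971; λ = 2/(‖b₁‖+‖b₂‖) = 0.625794, sign → tz>0 ⇒ λ=+0.625794
r₁ = λ·B[:,0] = (+0.99250,+0.06479,-0.10368); r₂ = λ·B[:,1] = (-0.03581,+0.96488,+0.26024)
r₃ = r₁×r₂ = (+0.11690,-0.25457,+0.95996); SVD([r₁ r₂ r₃]) → R = UVᵀ:
  R  [+0.99250 -0.03581 +0.11690]
  R  [+0.06479 +0.96488 -0.25457]
  R  [-0.10368 +0.26024 +0.95996]
t = (-0.17860, +0.10629, +0.62579) m
tr R = 2.917340; θ = arccos((tr R − 1)/2) = 0.288506 rad = 16.530°
axis k = ((R−Rᵀ)₃₂, (R−Rᵀ)₁₃, (R−Rᵀ)₂₁) / (2 sinθ) = (+0.904703, +0.387630, +0.176792)
rvec = θ·k = (+0.261012, +0.111833, +0.051006)

rvec=(0.2610, 0.1118, 0.0510) tvec=(-0.1786, 0.1063, 0.6258)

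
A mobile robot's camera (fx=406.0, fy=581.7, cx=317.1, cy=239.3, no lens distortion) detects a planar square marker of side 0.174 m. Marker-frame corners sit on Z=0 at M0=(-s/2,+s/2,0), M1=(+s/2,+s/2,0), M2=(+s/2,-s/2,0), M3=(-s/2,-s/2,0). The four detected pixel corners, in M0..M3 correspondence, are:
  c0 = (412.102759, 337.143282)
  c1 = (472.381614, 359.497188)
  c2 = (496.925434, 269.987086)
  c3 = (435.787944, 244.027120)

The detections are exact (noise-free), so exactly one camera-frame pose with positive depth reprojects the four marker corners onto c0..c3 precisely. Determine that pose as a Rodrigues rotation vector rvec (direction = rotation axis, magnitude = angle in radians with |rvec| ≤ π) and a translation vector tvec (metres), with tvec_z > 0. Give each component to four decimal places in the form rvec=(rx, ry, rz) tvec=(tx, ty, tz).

rvec=(0.1874, -0.1680, 0.2877) tvec=(0.3472, 0.1131, 1.0250)

Intrinsics K: fx=406.0, fy=581.7, cx=317.1, cy=239.3
Marker side s = 0.174 m; corners in marker frame (Z=0):
  M0 = (-0.0870, +0.0870, 0)
  M1 = (+0.0870, +0.0870, 0)
  M2 = (+0.0870, -0.0870, 0)
  M3 = (-0.0870, -0.0870, 0)
Detected image corners:
  c0 = (412.102759, 337.143282) px
  c1 = (472.381614, 359.497188) px
  c2 = (496.925434, 269.987086) px
  c3 = (435.787944, 244.027120) px
Planar DLT: solve 8×8 A·h = b for H (H[2,2]=1):
  H  [+433.32725 -68.15073 +454.62768]
  H  [+194.96411 +571.57459 +303.47526]
  H  [+0.18592 +0.15514 +1.00000]
B = K⁻¹H; ‖b₁‖=0.975576, ‖b₂‖=0.975576; λ = 2/(‖b₁‖+‖b₂‖) = 1.025036, sign → tz>0 ⇒ λ=+1.025036
r₁ = λ·B[:,0] = (+0.94518,+0.26516,+0.19057); r₂ = λ·B[:,1] = (-0.29626,+0.94178,+0.15902)
r₃ = r₁×r₂ = (-0.13731,-0.20676,+0.96871); SVD([r₁ r₂ r₃]) → R = UVᵀ:
  R  [+0.94518 -0.29626 -0.13731]
  R  [+0.26516 +0.94178 -0.20676]
  R  [+0.19057 +0.15902 +0.96871]
t = (+0.34722, +0.11309, +1.02504) m
tr R = 2.855668; θ = arccos((tr R − 1)/2) = 0.382233 rad = 21.900°
axis k = ((R−Rᵀ)₃₂, (R−Rᵀ)₁₃, (R−Rᵀ)₂₁) / (2 sinθ) = (+0.490335, -0.439534, +0.752583)
rvec = θ·k = (+0.187422, -0.168005, +0.287662)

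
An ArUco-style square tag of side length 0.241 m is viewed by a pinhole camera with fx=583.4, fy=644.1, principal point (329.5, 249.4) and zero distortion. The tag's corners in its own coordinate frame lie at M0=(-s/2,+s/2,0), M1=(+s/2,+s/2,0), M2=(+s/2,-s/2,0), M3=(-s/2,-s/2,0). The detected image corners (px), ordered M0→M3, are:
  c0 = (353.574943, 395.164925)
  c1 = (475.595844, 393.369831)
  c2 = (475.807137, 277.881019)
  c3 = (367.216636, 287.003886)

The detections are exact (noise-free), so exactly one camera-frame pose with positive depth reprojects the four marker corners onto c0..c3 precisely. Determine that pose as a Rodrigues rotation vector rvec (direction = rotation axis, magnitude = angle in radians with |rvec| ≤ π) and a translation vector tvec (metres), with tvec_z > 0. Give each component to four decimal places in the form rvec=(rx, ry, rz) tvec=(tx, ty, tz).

Intrinsics K: fx=583.4, fy=644.1, cx=329.5, cy=249.4
Marker side s = 0.241 m; corners in marker frame (Z=0):
  M0 = (-0.1205, +0.1205, 0)
  M1 = (+0.1205, +0.1205, 0)
  M2 = (+0.1205, -0.1205, 0)
  M3 = (-0.1205, -0.1205, 0)
Detected image corners:
  c0 = (353.574943, 395.164925) px
  c1 = (475.595844, 393.369831) px
  c2 = (475.807137, 277.881019) px
  c3 = (367.216636, 287.003886) px
Planar DLT: solve 8×8 A·h = b for H (H[2,2]=1):
  H  [+352.86849 -239.22315 +416.19885]
  H  [-123.84666 +293.90863 +335.07620]
  H  [-0.29637 -0.50111 +1.00000]
B = K⁻¹H; ‖b₁‖=0.830776, ‖b₂‖=0.830776; λ = 2/(‖b₁‖+‖b₂‖) = 1.203694, sign → tz>0 ⇒ λ=+1.203694
r₁ = λ·B[:,0] = (+0.92953,-0.09331,-0.35674); r₂ = λ·B[:,1] = (-0.15290,+0.78281,-0.60318)
r₃ = r₁×r₂ = (+0.33554,+0.61522,+0.71338); SVD([r₁ r₂ r₃]) → R = UVᵀ:
  R  [+0.92953 -0.15290 +0.33554]
  R  [-0.09331 +0.78281 +0.61522]
  R  [-0.35674 -0.60318 +0.71338]
t = (+0.17888, +0.16011, +1.20369) m
tr R = 2.425727; θ = arccos((tr R − 1)/2) = 0.777223 rad = 44.532°
axis k = ((R−Rᵀ)₃₂, (R−Rᵀ)₁₃, (R−Rᵀ)₂₁) / (2 sinθ) = (-0.868671, +0.493565, +0.042484)
rvec = θ·k = (-0.675151, +0.383610, +0.033020)

rvec=(-0.6752, 0.3836, 0.0330) tvec=(0.1789, 0.1601, 1.2037)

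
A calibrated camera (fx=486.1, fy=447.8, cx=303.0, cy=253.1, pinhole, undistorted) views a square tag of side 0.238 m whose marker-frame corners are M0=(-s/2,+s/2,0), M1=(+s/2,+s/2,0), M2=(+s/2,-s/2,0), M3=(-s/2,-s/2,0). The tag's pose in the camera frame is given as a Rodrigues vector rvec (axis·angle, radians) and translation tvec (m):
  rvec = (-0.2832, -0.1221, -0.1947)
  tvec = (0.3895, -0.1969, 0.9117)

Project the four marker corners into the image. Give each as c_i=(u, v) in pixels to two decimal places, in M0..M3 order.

c0=(471.08, 219.76) c1=(590.07, 200.48) c2=(546.22, 99.48) c3=(433.69, 113.64)

Intrinsics K: fx=486.1, fy=447.8, cx=303.0, cy=253.1
Marker side s = 0.238 m; corners in marker frame (Z=0):
  M0 = (-0.1190, +0.1190, 0)
  M1 = (+0.1190, +0.1190, 0)
  M2 = (+0.1190, -0.1190, 0)
  M3 = (-0.1190, -0.1190, 0)
rvec = (-0.2832, -0.1221, -0.1947), |rvec| = θ = 0.36472 rad = 20.897°
Rodrigues: sinθ=0.35669, 1−cosθ=0.06578; R = I + sinθ·[k]× + (1−cosθ)·[k]×²:
    [+0.97388 +0.20751 -0.09215]
    [-0.17331 +0.94160 +0.28872]
    [+0.14668 -0.26521 +0.95297]
t = (0.3895, -0.1969, 0.9117) m
M0: Pc = R·M0+t = (+0.29830, -0.06423, +0.86269); u = 486.1·(+0.29830)/0.86269 + 303.0 = 471.0849, v = 447.8·(-0.06423)/0.86269 + 253.1 = 219.7619
M1: Pc = R·M1+t = (+0.53009, -0.10547, +0.89759); u = 486.1·(+0.53009)/0.89759 + 303.0 = 590.0725, v = 447.8·(-0.10547)/0.89759 + 253.1 = 200.4800
M2: Pc = R·M2+t = (+0.48070, -0.32957, +0.96071); u = 486.1·(+0.48070)/0.96071 + 303.0 = 546.2226, v = 447.8·(-0.32957)/0.96071 + 253.1 = 99.4816
M3: Pc = R·M3+t = (+0.24891, -0.28833, +0.92581); u = 486.1·(+0.24891)/0.92581 + 303.0 = 433.6940, v = 447.8·(-0.28833)/0.92581 + 253.1 = 113.6406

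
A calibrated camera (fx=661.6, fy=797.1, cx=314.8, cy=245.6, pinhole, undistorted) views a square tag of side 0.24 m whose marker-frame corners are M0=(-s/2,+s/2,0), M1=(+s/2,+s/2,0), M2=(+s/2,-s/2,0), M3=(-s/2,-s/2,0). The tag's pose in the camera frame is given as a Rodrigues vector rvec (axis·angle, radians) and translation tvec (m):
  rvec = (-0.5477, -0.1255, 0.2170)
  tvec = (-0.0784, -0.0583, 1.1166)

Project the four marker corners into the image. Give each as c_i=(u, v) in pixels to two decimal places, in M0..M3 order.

c0=(178.66, 255.51) c1=(325.69, 298.21) c2=(347.36, 158.59) c3=(216.50, 118.78)

Intrinsics K: fx=661.6, fy=797.1, cx=314.8, cy=245.6
Marker side s = 0.24 m; corners in marker frame (Z=0):
  M0 = (-0.1200, +0.1200, 0)
  M1 = (+0.1200, +0.1200, 0)
  M2 = (+0.1200, -0.1200, 0)
  M3 = (-0.1200, -0.1200, 0)
rvec = (-0.5477, -0.1255, 0.2170), |rvec| = θ = 0.60234 rad = 34.512°
Rodrigues: sinθ=0.56657, 1−cosθ=0.17599; R = I + sinθ·[k]× + (1−cosθ)·[k]×²:
    [+0.96952 -0.17077 -0.17570]
    [+0.23746 +0.83165 +0.50197]
    [+0.06040 -0.52839 +0.84685]
t = (-0.0784, -0.0583, 1.1166) m
M0: Pc = R·M0+t = (-0.21523, +0.01300, +1.04595); u = 661.6·(-0.21523)/1.04595 + 314.8 = 178.6558, v = 797.1·(+0.01300)/1.04595 + 245.6 = 255.5098
M1: Pc = R·M1+t = (+0.01745, +0.06999, +1.06044); u = 661.6·(+0.01745)/1.06044 + 314.8 = 325.6866, v = 797.1·(+0.06999)/1.06044 + 245.6 = 298.2114
M2: Pc = R·M2+t = (+0.05843, -0.12960, +1.18725); u = 661.6·(+0.05843)/1.18725 + 314.8 = 347.3630, v = 797.1·(-0.12960)/1.18725 + 245.6 = 158.5867
M3: Pc = R·M3+t = (-0.17425, -0.18659, +1.17276); u = 661.6·(-0.17425)/1.17276 + 314.8 = 216.4989, v = 797.1·(-0.18659)/1.17276 + 245.6 = 118.7767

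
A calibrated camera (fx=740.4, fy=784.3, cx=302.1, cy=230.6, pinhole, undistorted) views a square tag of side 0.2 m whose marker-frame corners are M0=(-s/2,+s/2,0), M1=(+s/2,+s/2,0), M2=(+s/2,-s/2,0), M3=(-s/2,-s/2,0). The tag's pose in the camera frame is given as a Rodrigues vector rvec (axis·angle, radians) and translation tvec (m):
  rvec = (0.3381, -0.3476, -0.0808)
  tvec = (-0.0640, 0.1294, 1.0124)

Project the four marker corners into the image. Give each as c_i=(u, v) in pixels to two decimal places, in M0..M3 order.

c0=(188.39, 413.87) c1=(323.91, 383.32) c2=(322.44, 247.52) c3=(177.13, 271.07)

Intrinsics K: fx=740.4, fy=784.3, cx=302.1, cy=230.6
Marker side s = 0.2 m; corners in marker frame (Z=0):
  M0 = (-0.1000, +0.1000, 0)
  M1 = (+0.1000, +0.1000, 0)
  M2 = (+0.1000, -0.1000, 0)
  M3 = (-0.1000, -0.1000, 0)
rvec = (0.3381, -0.3476, -0.0808), |rvec| = θ = 0.49160 rad = 28.166°
Rodrigues: sinθ=0.47203, 1−cosθ=0.11842; R = I + sinθ·[k]× + (1−cosθ)·[k]×²:
    [+0.93759 +0.02000 -0.34715]
    [-0.13517 +0.94079 -0.31088]
    [+0.32038 +0.33841 +0.88478]
t = (-0.0640, 0.1294, 1.0124) m
M0: Pc = R·M0+t = (-0.15576, +0.23700, +1.01420); u = 740.4·(-0.15576)/1.01420 + 302.1 = 188.3904, v = 784.3·(+0.23700)/1.01420 + 230.6 = 413.8730
M1: Pc = R·M1+t = (+0.03176, +0.20996, +1.07828); u = 740.4·(+0.03176)/1.07828 + 302.1 = 323.9074, v = 784.3·(+0.20996)/1.07828 + 230.6 = 383.3181
M2: Pc = R·M2+t = (+0.02776, +0.02180, +1.01060); u = 740.4·(+0.02776)/1.01060 + 302.1 = 322.4378, v = 784.3·(+0.02180)/1.01060 + 230.6 = 247.5216
M3: Pc = R·M3+t = (-0.15976, +0.04884, +0.94652); u = 740.4·(-0.15976)/0.94652 + 302.1 = 177.1311, v = 784.3·(+0.04884)/0.94652 + 230.6 = 271.0683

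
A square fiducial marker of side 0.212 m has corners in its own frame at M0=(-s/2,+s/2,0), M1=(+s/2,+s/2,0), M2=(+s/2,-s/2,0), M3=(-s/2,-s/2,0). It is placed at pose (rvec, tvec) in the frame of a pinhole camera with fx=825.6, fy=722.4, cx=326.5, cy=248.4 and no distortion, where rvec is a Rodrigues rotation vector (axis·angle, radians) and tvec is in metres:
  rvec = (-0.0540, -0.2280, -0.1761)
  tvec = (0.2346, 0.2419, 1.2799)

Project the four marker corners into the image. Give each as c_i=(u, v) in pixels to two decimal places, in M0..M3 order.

c0=(426.74, 458.34) c1=(552.01, 430.77) c2=(526.74, 314.65) c3=(401.20, 337.58)

Intrinsics K: fx=825.6, fy=722.4, cx=326.5, cy=248.4
Marker side s = 0.212 m; corners in marker frame (Z=0):
  M0 = (-0.1060, +0.1060, 0)
  M1 = (+0.1060, +0.1060, 0)
  M2 = (+0.1060, -0.1060, 0)
  M3 = (-0.1060, -0.1060, 0)
rvec = (-0.0540, -0.2280, -0.1761), |rvec| = θ = 0.29311 rad = 16.794°
Rodrigues: sinθ=0.28893, 1−cosθ=0.04265; R = I + sinθ·[k]× + (1−cosθ)·[k]×²:
    [+0.95880 +0.17970 -0.22003]
    [-0.16748 +0.98316 +0.07316]
    [+0.22947 -0.03330 +0.97275]
t = (0.2346, 0.2419, 1.2799) m
M0: Pc = R·M0+t = (+0.15202, +0.36387, +1.25205); u = 825.6·(+0.15202)/1.25205 + 326.5 = 426.7392, v = 722.4·(+0.36387)/1.25205 + 248.4 = 458.3425
M1: Pc = R·M1+t = (+0.35528, +0.32836, +1.30069); u = 825.6·(+0.35528)/1.30069 + 326.5 = 552.0103, v = 722.4·(+0.32836)/1.30069 + 248.4 = 430.7709
M2: Pc = R·M2+t = (+0.31718, +0.11993, +1.30775); u = 825.6·(+0.31718)/1.30775 + 326.5 = 526.7422, v = 722.4·(+0.11993)/1.30775 + 248.4 = 314.6506
M3: Pc = R·M3+t = (+0.11392, +0.15544, +1.25911); u = 825.6·(+0.11392)/1.25911 + 326.5 = 401.1971, v = 722.4·(+0.15544)/1.25911 + 248.4 = 337.5810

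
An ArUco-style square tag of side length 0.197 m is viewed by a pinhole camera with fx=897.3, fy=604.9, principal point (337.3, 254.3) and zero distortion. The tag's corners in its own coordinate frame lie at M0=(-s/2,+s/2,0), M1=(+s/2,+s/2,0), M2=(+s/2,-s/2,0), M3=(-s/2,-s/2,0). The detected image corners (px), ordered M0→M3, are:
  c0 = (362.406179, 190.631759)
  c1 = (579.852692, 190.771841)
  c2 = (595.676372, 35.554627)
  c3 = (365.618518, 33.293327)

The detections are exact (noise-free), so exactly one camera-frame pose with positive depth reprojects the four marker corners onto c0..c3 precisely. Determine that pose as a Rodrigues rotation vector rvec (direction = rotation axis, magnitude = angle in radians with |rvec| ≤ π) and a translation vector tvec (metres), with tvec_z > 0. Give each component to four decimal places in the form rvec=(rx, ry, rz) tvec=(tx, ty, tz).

Intrinsics K: fx=897.3, fy=604.9, cx=337.3, cy=254.3
Marker side s = 0.197 m; corners in marker frame (Z=0):
  M0 = (-0.0985, +0.0985, 0)
  M1 = (+0.0985, +0.0985, 0)
  M2 = (+0.0985, -0.0985, 0)
  M3 = (-0.0985, -0.0985, 0)
Detected image corners:
  c0 = (362.406179, 190.631759) px
  c1 = (579.852692, 190.771841) px
  c2 = (595.676372, 35.554627) px
  c3 = (365.618518, 33.293327) px
Planar DLT: solve 8×8 A·h = b for H (H[2,2]=1):
  H  [+1166.61934 +88.97963 +476.48780]
  H  [+13.44739 +825.77734 +114.79073]
  H  [+0.06668 +0.28894 +1.00000]
B = K⁻¹H; ‖b₁‖=1.276834, ‖b₂‖=1.276834; λ = 2/(‖b₁‖+‖b₂‖) = 0.783187, sign → tz>0 ⇒ λ=+0.783187
r₁ = λ·B[:,0] = (+0.99863,-0.00454,+0.05222); r₂ = λ·B[:,1] = (-0.00740,+0.97403,+0.22630)
r₃ = r₁×r₂ = (-0.05190,-0.22637,+0.97266); SVD([r₁ r₂ r₃]) → R = UVᵀ:
  R  [+0.99863 -0.00740 -0.05190]
  R  [-0.00454 +0.97403 -0.22637]
  R  [+0.05222 +0.22630 +0.97266]
t = (+0.12149, -0.18063, +0.78319) m
tr R = 2.945313; θ = arccos((tr R − 1)/2) = 0.234389 rad = 13.429°
axis k = ((R−Rᵀ)₃₂, (R−Rᵀ)₁₃, (R−Rᵀ)₂₁) / (2 sinθ) = (+0.974534, -0.224153, +0.006154)
rvec = θ·k = (+0.228420, -0.052539, +0.001442)

rvec=(0.2284, -0.0525, 0.0014) tvec=(0.1215, -0.1806, 0.7832)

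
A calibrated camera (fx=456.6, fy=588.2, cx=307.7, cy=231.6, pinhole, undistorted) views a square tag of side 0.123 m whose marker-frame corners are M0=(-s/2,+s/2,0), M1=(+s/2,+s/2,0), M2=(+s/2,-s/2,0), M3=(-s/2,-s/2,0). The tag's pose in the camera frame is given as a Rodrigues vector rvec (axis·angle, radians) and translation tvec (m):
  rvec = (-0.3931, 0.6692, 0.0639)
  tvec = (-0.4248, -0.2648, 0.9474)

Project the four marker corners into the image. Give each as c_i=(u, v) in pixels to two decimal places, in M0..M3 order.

c0=(78.47, 107.34) c1=(108.55, 91.28) c2=(128.38, 25.56) c3=(98.03, 45.91)

Intrinsics K: fx=456.6, fy=588.2, cx=307.7, cy=231.6
Marker side s = 0.123 m; corners in marker frame (Z=0):
  M0 = (-0.0615, +0.0615, 0)
  M1 = (+0.0615, +0.0615, 0)
  M2 = (+0.0615, -0.0615, 0)
  M3 = (-0.0615, -0.0615, 0)
rvec = (-0.3931, 0.6692, 0.0639), |rvec| = θ = 0.77874 rad = 44.619°
Rodrigues: sinθ=0.70238, 1−cosθ=0.28820; R = I + sinθ·[k]× + (1−cosθ)·[k]×²:
    [+0.78523 -0.18265 +0.59165]
    [-0.06738 +0.92462 +0.37488]
    [-0.61552 -0.33423 +0.71374]
t = (-0.4248, -0.2648, 0.9474) m
M0: Pc = R·M0+t = (-0.48433, -0.20379, +0.96470); u = 456.6·(-0.48433)/0.96470 + 307.7 = 78.4650, v = 588.2·(-0.20379)/0.96470 + 231.6 = 107.3434
M1: Pc = R·M1+t = (-0.38774, -0.21208, +0.88899); u = 456.6·(-0.38774)/0.88899 + 307.7 = 108.5498, v = 588.2·(-0.21208)/0.88899 + 231.6 = 91.2775
M2: Pc = R·M2+t = (-0.36527, -0.32581, +0.93010); u = 456.6·(-0.36527)/0.93010 + 307.7 = 128.3812, v = 588.2·(-0.32581)/0.93010 + 231.6 = 25.5573
M3: Pc = R·M3+t = (-0.46186, -0.31752, +1.00581); u = 456.6·(-0.46186)/1.00581 + 307.7 = 98.0334, v = 588.2·(-0.31752)/1.00581 + 231.6 = 45.9134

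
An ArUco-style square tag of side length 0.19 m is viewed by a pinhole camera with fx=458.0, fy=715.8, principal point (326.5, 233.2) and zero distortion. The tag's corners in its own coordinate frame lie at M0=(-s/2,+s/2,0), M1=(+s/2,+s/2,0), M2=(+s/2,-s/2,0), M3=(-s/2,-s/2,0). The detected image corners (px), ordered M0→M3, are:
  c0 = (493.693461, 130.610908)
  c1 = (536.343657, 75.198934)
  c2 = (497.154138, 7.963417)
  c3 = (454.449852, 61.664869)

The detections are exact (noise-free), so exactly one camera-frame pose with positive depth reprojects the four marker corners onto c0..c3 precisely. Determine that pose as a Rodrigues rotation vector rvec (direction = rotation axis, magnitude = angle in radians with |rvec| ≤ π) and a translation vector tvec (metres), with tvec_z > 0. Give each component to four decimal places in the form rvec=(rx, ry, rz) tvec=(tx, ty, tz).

rvec=(-0.1354, -0.0798, -0.6834) tvec=(0.5486, -0.3423, 1.4872)

Intrinsics K: fx=458.0, fy=715.8, cx=326.5, cy=233.2
Marker side s = 0.19 m; corners in marker frame (Z=0):
  M0 = (-0.0950, +0.0950, 0)
  M1 = (+0.0950, +0.0950, 0)
  M2 = (+0.0950, -0.0950, 0)
  M3 = (-0.0950, -0.0950, 0)
Detected image corners:
  c0 = (493.693461, 130.610908) px
  c1 = (536.343657, 75.198934) px
  c2 = (497.154138, 7.963417) px
  c3 = (454.449852, 61.664869) px
Planar DLT: solve 8×8 A·h = b for H (H[2,2]=1):
  H  [+263.86858 +173.63878 +495.44769]
  H  [-281.65667 +353.78473 +68.44032]
  H  [+0.07923 -0.06613 +1.00000]
B = K⁻¹H; ‖b₁‖=0.672402, ‖b₂‖=0.672402; λ = 2/(‖b₁‖+‖b₂‖) = 1.487205, sign → tz>0 ⇒ λ=+1.487205
r₁ = λ·B[:,0] = (+0.77283,-0.62358,+0.11783); r₂ = λ·B[:,1] = (+0.63395,+0.76709,-0.09835)
r₃ = r₁×r₂ = (-0.02905,+0.15071,+0.98815); SVD([r₁ r₂ r₃]) → R = UVᵀ:
  R  [+0.77283 +0.63395 -0.02905]
  R  [-0.62358 +0.76709 +0.15071]
  R  [+0.11783 -0.09835 +0.98815]
t = (+0.54860, -0.34232, +1.48720) m
tr R = 2.528074; θ = arccos((tr R − 1)/2) = 0.701249 rad = 40.179°
axis k = ((R−Rᵀ)₃₂, (R−Rᵀ)₁₃, (R−Rᵀ)₂₁) / (2 sinθ) = (-0.193020, -0.113833, -0.974569)
rvec = θ·k = (-0.135355, -0.079825, -0.683415)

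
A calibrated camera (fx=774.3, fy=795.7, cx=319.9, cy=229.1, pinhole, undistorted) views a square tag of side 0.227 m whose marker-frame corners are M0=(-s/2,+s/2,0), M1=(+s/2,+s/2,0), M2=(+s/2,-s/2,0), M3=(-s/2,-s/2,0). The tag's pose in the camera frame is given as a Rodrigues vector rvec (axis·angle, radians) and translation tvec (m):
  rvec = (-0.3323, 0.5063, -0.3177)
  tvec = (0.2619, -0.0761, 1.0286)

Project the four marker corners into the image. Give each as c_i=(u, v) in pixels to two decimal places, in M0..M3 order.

Intrinsics K: fx=774.3, fy=795.7, cx=319.9, cy=229.1
Marker side s = 0.227 m; corners in marker frame (Z=0):
  M0 = (-0.1135, +0.1135, 0)
  M1 = (+0.1135, +0.1135, 0)
  M2 = (+0.1135, -0.1135, 0)
  M3 = (-0.1135, -0.1135, 0)
rvec = (-0.3323, 0.5063, -0.3177), |rvec| = θ = 0.68388 rad = 39.184°
Rodrigues: sinθ=0.63181, 1−cosθ=0.22487; R = I + sinθ·[k]× + (1−cosθ)·[k]×²:
    [+0.82822 +0.21261 +0.51851]
    [-0.37440 +0.89838 +0.22966]
    [-0.41699 -0.38434 +0.82366]
t = (0.2619, -0.0761, 1.0286) m
M0: Pc = R·M0+t = (+0.19203, +0.06836, +1.03231); u = 774.3·(+0.19203)/1.03231 + 319.9 = 463.9349, v = 795.7·(+0.06836)/1.03231 + 229.1 = 281.7921
M1: Pc = R·M1+t = (+0.38003, -0.01663, +0.93765); u = 774.3·(+0.38003)/0.93765 + 319.9 = 633.7279, v = 795.7·(-0.01663)/0.93765 + 229.1 = 214.9886
M2: Pc = R·M2+t = (+0.33177, -0.22056, +1.02489); u = 774.3·(+0.33177)/1.02489 + 319.9 = 570.5506, v = 795.7·(-0.22056)/1.02489 + 229.1 = 57.8629
M3: Pc = R·M3+t = (+0.14377, -0.13557, +1.11955); u = 774.3·(+0.14377)/1.11955 + 319.9 = 419.3307, v = 795.7·(-0.13557)/1.11955 + 229.1 = 132.7453

c0=(463.93, 281.79) c1=(633.73, 214.99) c2=(570.55, 57.86) c3=(419.33, 132.75)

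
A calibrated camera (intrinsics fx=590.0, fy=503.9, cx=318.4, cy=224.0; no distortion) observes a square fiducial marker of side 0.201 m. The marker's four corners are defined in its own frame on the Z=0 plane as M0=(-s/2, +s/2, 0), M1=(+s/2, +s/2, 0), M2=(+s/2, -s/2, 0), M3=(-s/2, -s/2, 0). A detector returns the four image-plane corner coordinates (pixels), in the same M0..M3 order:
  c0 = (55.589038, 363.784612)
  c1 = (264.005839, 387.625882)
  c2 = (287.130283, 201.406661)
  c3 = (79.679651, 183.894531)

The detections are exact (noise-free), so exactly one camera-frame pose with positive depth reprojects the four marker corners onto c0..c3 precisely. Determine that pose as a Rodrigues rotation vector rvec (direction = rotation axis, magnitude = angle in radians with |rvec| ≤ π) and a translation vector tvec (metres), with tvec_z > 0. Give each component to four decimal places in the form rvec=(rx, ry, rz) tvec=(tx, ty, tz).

Intrinsics K: fx=590.0, fy=503.9, cx=318.4, cy=224.0
Marker side s = 0.201 m; corners in marker frame (Z=0):
  M0 = (-0.1005, +0.1005, 0)
  M1 = (+0.1005, +0.1005, 0)
  M2 = (+0.1005, -0.1005, 0)
  M3 = (-0.1005, -0.1005, 0)
Detected image corners:
  c0 = (55.589038, 363.784612) px
  c1 = (264.005839, 387.625882) px
  c2 = (287.130283, 201.406661) px
  c3 = (79.679651, 183.894531) px
Planar DLT: solve 8×8 A·h = b for H (H[2,2]=1):
  H  [+1005.78400 -124.71634 +169.90351]
  H  [+55.27107 +898.48922 +283.61682]
  H  [-0.16726 -0.04211 +1.00000]
B = K⁻¹H; ‖b₁‖=1.812128, ‖b₂‖=1.812128; λ = 2/(‖b₁‖+‖b₂‖) = 0.551837, sign → tz>0 ⇒ λ=+0.551837
r₁ = λ·B[:,0] = (+0.99054,+0.10156,-0.09230); r₂ = λ·B[:,1] = (-0.10411,+0.99429,-0.02324)
r₃ = r₁×r₂ = (+0.08941,+0.03263,+0.99546); SVD([r₁ r₂ r₃]) → R = UVᵀ:
  R  [+0.99054 -0.10411 +0.08941]
  R  [+0.10156 +0.99429 +0.03263]
  R  [-0.09230 -0.02324 +0.99546]
t = (-0.13889, +0.06529, +0.55184) m
tr R = 2.980293; θ = arccos((tr R − 1)/2) = 0.140498 rad = 8.050°
axis k = ((R−Rᵀ)₃₂, (R−Rᵀ)₁₃, (R−Rᵀ)₂₁) / (2 sinθ) = (-0.199454, +0.648811, +0.734345)
rvec = θ·k = (-0.028023, +0.091156, +0.103174)

rvec=(-0.0280, 0.0912, 0.1032) tvec=(-0.1389, 0.0653, 0.5518)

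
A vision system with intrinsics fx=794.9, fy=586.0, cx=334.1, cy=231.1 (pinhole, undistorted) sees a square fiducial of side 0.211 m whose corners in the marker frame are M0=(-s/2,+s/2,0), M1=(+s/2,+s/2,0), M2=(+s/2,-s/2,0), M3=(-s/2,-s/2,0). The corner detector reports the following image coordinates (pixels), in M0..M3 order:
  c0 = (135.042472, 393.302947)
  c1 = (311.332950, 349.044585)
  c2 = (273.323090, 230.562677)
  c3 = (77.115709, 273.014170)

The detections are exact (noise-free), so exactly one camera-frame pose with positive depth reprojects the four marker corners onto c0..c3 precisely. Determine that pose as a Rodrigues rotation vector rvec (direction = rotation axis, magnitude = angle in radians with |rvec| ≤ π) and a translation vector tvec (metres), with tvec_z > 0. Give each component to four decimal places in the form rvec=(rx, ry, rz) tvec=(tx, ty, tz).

Intrinsics K: fx=794.9, fy=586.0, cx=334.1, cy=231.1
Marker side s = 0.211 m; corners in marker frame (Z=0):
  M0 = (-0.1055, +0.1055, 0)
  M1 = (+0.1055, +0.1055, 0)
  M2 = (+0.1055, -0.1055, 0)
  M3 = (-0.1055, -0.1055, 0)
Detected image corners:
  c0 = (135.042472, 393.302947) px
  c1 = (311.332950, 349.044585) px
  c2 = (273.323090, 230.562677) px
  c3 = (77.115709, 273.014170) px
Planar DLT: solve 8×8 A·h = b for H (H[2,2]=1):
  H  [+927.06668 +315.13154 +202.63151]
  H  [-132.81959 +704.79958 +313.75847]
  H  [+0.23390 +0.44657 +1.00000]
B = K⁻¹H; ‖b₁‖=1.138833, ‖b₂‖=1.138833; λ = 2/(‖b₁‖+‖b₂‖) = 0.878092, sign → tz>0 ⇒ λ=+0.878092
r₁ = λ·B[:,0] = (+0.93777,-0.28002,+0.20539); r₂ = λ·B[:,1] = (+0.18330,+0.90146,+0.39213)
r₃ = r₁×r₂ = (-0.29495,-0.33008,+0.89669); SVD([r₁ r₂ r₃]) → R = UVᵀ:
  R  [+0.93777 +0.18330 -0.29495]
  R  [-0.28002 +0.90146 -0.33008]
  R  [+0.20539 +0.39213 +0.89669]
t = (-0.14523, +0.12386, +0.87809) m
tr R = 2.735918; θ = arccos((tr R − 1)/2) = 0.519718 rad = 29.778°
axis k = ((R−Rᵀ)₃₂, (R−Rᵀ)₁₃, (R−Rᵀ)₂₁) / (2 sinθ) = (+0.727099, -0.503729, -0.466459)
rvec = θ·k = (+0.377887, -0.261797, -0.242427)

rvec=(0.3779, -0.2618, -0.2424) tvec=(-0.1452, 0.1239, 0.8781)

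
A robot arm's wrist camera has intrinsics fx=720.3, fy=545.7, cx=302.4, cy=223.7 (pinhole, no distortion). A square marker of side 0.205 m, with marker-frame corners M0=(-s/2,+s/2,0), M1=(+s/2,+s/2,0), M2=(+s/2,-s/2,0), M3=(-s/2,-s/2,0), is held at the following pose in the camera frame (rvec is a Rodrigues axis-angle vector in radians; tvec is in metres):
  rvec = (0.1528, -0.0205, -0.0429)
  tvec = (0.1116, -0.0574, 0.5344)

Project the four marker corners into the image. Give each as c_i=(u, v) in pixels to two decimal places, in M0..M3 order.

Intrinsics K: fx=720.3, fy=545.7, cx=302.4, cy=223.7
Marker side s = 0.205 m; corners in marker frame (Z=0):
  M0 = (-0.1025, +0.1025, 0)
  M1 = (+0.1025, +0.1025, 0)
  M2 = (+0.1025, -0.1025, 0)
  M3 = (-0.1025, -0.1025, 0)
rvec = (0.1528, -0.0205, -0.0429), |rvec| = θ = 0.16003 rad = 9.169°
Rodrigues: sinθ=0.15934, 1−cosθ=0.01278; R = I + sinθ·[k]× + (1−cosθ)·[k]×²:
    [+0.99887 +0.04115 -0.02368]
    [-0.04428 +0.98743 -0.15171]
    [+0.01714 +0.15259 +0.98814]
t = (0.1116, -0.0574, 0.5344) m
M0: Pc = R·M0+t = (+0.01343, +0.04835, +0.54828); u = 720.3·(+0.01343)/0.54828 + 302.4 = 320.0486, v = 545.7·(+0.04835)/0.54828 + 223.7 = 271.8228
M1: Pc = R·M1+t = (+0.21820, +0.03927, +0.55180); u = 720.3·(+0.21820)/0.55180 + 302.4 = 587.2354, v = 545.7·(+0.03927)/0.55180 + 223.7 = 262.5392
M2: Pc = R·M2+t = (+0.20977, -0.16315, +0.52052); u = 720.3·(+0.20977)/0.52052 + 302.4 = 592.6778, v = 545.7·(-0.16315)/0.52052 + 223.7 = 52.6560
M3: Pc = R·M3+t = (+0.00500, -0.15407, +0.51700); u = 720.3·(+0.00500)/0.51700 + 302.4 = 309.3624, v = 545.7·(-0.15407)/0.51700 + 223.7 = 61.0747

c0=(320.05, 271.82) c1=(587.24, 262.54) c2=(592.68, 52.66) c3=(309.36, 61.07)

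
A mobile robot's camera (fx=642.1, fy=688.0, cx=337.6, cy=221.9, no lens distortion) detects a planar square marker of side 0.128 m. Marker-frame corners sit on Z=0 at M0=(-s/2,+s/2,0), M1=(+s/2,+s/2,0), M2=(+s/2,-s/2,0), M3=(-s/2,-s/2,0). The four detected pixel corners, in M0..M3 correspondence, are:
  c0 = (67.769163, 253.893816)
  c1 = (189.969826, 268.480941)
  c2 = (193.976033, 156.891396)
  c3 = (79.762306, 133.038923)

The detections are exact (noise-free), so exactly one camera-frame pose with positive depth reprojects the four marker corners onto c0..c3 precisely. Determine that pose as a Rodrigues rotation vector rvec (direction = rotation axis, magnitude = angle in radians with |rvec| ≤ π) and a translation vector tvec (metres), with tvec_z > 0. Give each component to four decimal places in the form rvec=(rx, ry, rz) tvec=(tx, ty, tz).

rvec=(-0.3490, -0.5422, 0.0541) tvec=(-0.2222, -0.0207, 0.7063)

Intrinsics K: fx=642.1, fy=688.0, cx=337.6, cy=221.9
Marker side s = 0.128 m; corners in marker frame (Z=0):
  M0 = (-0.0640, +0.0640, 0)
  M1 = (+0.0640, +0.0640, 0)
  M2 = (+0.0640, -0.0640, 0)
  M3 = (-0.0640, -0.0640, 0)
Detected image corners:
  c0 = (67.769163, 253.893816) px
  c1 = (189.969826, 268.480941) px
  c2 = (193.976033, 156.891396) px
  c3 = (79.762306, 133.038923) px
Planar DLT: solve 8×8 A·h = b for H (H[2,2]=1):
  H  [+1015.84276 -124.91824 +135.64867]
  H  [+293.87867 +808.81295 +201.72173]
  H  [+0.70226 -0.48034 +1.00000]
B = K⁻¹H; ‖b₁‖=1.415766, ‖b₂‖=1.415766; λ = 2/(‖b₁‖+‖b₂‖) = 0.706332, sign → tz>0 ⇒ λ=+0.706332
r₁ = λ·B[:,0] = (+0.85666,+0.14173,+0.49602); r₂ = λ·B[:,1] = (+0.04097,+0.93979,-0.33928)
r₃ = r₁×r₂ = (-0.51425,+0.31097,+0.79928); SVD([r₁ r₂ r₃]) → R = UVᵀ:
  R  [+0.85666 +0.04097 -0.51425]
  R  [+0.14173 +0.93979 +0.31097]
  R  [+0.49602 -0.33928 +0.79928]
t = (-0.22215, -0.02072, +0.70633) m
tr R = 2.595735; θ = arccos((tr R − 1)/2) = 0.647047 rad = 37.073°
axis k = ((R−Rᵀ)₃₂, (R−Rᵀ)₁₃, (R−Rᵀ)₂₁) / (2 sinθ) = (-0.539333, -0.837936, +0.083568)
rvec = θ·k = (-0.348974, -0.542184, +0.054072)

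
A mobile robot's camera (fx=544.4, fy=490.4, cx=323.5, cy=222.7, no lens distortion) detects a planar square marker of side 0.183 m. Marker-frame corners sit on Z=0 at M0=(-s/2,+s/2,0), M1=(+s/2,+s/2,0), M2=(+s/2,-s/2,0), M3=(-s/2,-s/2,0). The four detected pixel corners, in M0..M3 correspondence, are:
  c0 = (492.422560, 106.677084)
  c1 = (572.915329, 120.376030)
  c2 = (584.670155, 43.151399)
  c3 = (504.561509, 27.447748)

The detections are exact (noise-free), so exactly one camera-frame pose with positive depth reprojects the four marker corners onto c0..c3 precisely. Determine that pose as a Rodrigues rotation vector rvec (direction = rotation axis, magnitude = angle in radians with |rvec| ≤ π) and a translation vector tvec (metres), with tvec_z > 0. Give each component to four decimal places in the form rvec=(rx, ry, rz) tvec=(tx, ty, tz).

rvec=(0.0053, -0.1608, 0.1389) tvec=(0.4494, -0.3428, 1.1343)

Intrinsics K: fx=544.4, fy=490.4, cx=323.5, cy=222.7
Marker side s = 0.183 m; corners in marker frame (Z=0):
  M0 = (-0.0915, +0.0915, 0)
  M1 = (+0.0915, +0.0915, 0)
  M2 = (+0.0915, -0.0915, 0)
  M3 = (-0.0915, -0.0915, 0)
Detected image corners:
  c0 = (492.422560, 106.677084) px
  c1 = (572.915329, 120.376030) px
  c2 = (584.670155, 43.151399) px
  c3 = (504.561509, 27.447748) px
Planar DLT: solve 8×8 A·h = b for H (H[2,2]=1):
  H  [+514.75349 -68.04998 +539.16323]
  H  [+90.83031 +427.01513 +74.48943]
  H  [+0.14101 -0.00516 +1.00000]
B = K⁻¹H; ‖b₁‖=0.881581, ‖b₂‖=0.881581; λ = 2/(‖b₁‖+‖b₂‖) = 1.134326, sign → tz>0 ⇒ λ=+1.134326
r₁ = λ·B[:,0] = (+0.97751,+0.13746,+0.15995); r₂ = λ·B[:,1] = (-0.13831,+0.99037,-0.00585)
r₃ = r₁×r₂ = (-0.15921,-0.01640,+0.98711); SVD([r₁ r₂ r₃]) → R = UVᵀ:
  R  [+0.97751 -0.13831 -0.15921]
  R  [+0.13746 +0.99037 -0.01640]
  R  [+0.15995 -0.00585 +0.98711]
t = (+0.44936, -0.34282, +1.13433) m
tr R = 2.954987; θ = arccos((tr R − 1)/2) = 0.212562 rad = 12.179°
axis k = ((R−Rᵀ)₃₂, (R−Rᵀ)₁₃, (R−Rᵀ)₂₁) / (2 sinθ) = (+0.024994, -0.756429, +0.653598)
rvec = θ·k = (+0.005313, -0.160788, +0.138930)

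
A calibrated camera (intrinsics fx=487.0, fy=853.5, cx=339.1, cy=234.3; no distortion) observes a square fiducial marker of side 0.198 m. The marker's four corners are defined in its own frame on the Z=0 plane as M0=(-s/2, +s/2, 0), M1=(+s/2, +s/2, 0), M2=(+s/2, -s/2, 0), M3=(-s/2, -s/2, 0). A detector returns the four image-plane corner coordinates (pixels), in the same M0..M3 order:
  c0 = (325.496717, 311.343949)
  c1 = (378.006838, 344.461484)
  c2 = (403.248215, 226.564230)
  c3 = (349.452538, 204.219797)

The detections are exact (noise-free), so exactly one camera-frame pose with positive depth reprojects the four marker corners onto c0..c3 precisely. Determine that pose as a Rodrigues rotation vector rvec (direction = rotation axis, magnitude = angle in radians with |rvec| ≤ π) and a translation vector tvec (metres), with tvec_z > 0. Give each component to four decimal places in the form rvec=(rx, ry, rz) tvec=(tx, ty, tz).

Intrinsics K: fx=487.0, fy=853.5, cx=339.1, cy=234.3
Marker side s = 0.198 m; corners in marker frame (Z=0):
  M0 = (-0.0990, +0.0990, 0)
  M1 = (+0.0990, +0.0990, 0)
  M2 = (+0.0990, -0.0990, 0)
  M3 = (-0.0990, -0.0990, 0)
Detected image corners:
  c0 = (325.496717, 311.343949) px
  c1 = (378.006838, 344.461484) px
  c2 = (403.248215, 226.564230) px
  c3 = (349.452538, 204.219797) px
Planar DLT: solve 8×8 A·h = b for H (H[2,2]=1):
  H  [+100.61225 -157.30440 +362.94898]
  H  [+14.55156 +542.20797 +270.50625]
  H  [-0.46111 -0.09124 +1.00000]
B = K⁻¹H; ‖b₁‖=0.715318, ‖b₂‖=0.715318; λ = 2/(‖b₁‖+‖b₂‖) = 1.397980, sign → tz>0 ⇒ λ=+1.397980
r₁ = λ·B[:,0] = (+0.73767,+0.20079,-0.64462); r₂ = λ·B[:,1] = (-0.36274,+0.92312,-0.12756)
r₃ = r₁×r₂ = (+0.56945,+0.32792,+0.75379); SVD([r₁ r₂ r₃]) → R = UVᵀ:
  R  [+0.73767 -0.36274 +0.56945]
  R  [+0.20079 +0.92312 +0.32792]
  R  [-0.64462 -0.12756 +0.75379]
t = (+0.06846, +0.05930, +1.39798) m
tr R = 2.414575; θ = arccos((tr R − 1)/2) = 0.785142 rad = 44.985°
axis k = ((R−Rᵀ)₃₂, (R−Rᵀ)₁₃, (R−Rᵀ)₂₁) / (2 sinθ) = (-0.322154, +0.858692, +0.398579)
rvec = θ·k = (-0.252937, +0.674195, +0.312941)

rvec=(-0.2529, 0.6742, 0.3129) tvec=(0.0685, 0.0593, 1.3980)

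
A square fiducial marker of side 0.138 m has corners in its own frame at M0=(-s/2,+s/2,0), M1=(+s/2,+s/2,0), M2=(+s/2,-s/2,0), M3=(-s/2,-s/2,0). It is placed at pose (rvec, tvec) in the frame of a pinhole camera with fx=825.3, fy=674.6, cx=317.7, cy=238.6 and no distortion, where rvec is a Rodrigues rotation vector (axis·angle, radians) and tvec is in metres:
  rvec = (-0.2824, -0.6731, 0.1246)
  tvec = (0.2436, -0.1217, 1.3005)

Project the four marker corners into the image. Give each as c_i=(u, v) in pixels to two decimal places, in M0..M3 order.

Intrinsics K: fx=825.3, fy=674.6, cx=317.7, cy=238.6
Marker side s = 0.138 m; corners in marker frame (Z=0):
  M0 = (-0.0690, +0.0690, 0)
  M1 = (+0.0690, +0.0690, 0)
  M2 = (+0.0690, -0.0690, 0)
  M3 = (-0.0690, -0.0690, 0)
rvec = (-0.2824, -0.6731, 0.1246), |rvec| = θ = 0.74050 rad = 42.427°
Rodrigues: sinθ=0.67466, 1−cosθ=0.26187; R = I + sinθ·[k]× + (1−cosθ)·[k]×²:
    [+0.77622 -0.02274 -0.63005]
    [+0.20430 +0.95450 +0.21724]
    [+0.59645 -0.29734 +0.74555]
t = (0.2436, -0.1217, 1.3005) m
M0: Pc = R·M0+t = (+0.18847, -0.06994, +1.23883); u = 825.3·(+0.18847)/1.23883 + 317.7 = 443.2587, v = 674.6·(-0.06994)/1.23883 + 238.6 = 200.5165
M1: Pc = R·M1+t = (+0.29559, -0.04174, +1.32114); u = 825.3·(+0.29559)/1.32114 + 317.7 = 502.3515, v = 674.6·(-0.04174)/1.32114 + 238.6 = 217.2852
M2: Pc = R·M2+t = (+0.29873, -0.17346, +1.36217); u = 825.3·(+0.29873)/1.36217 + 317.7 = 498.6908, v = 674.6·(-0.17346)/1.36217 + 238.6 = 152.6940
M3: Pc = R·M3+t = (+0.19161, -0.20166, +1.27986); u = 825.3·(+0.19161)/1.27986 + 317.7 = 441.2571, v = 674.6·(-0.20166)/1.27986 + 238.6 = 132.3089

c0=(443.26, 200.52) c1=(502.35, 217.29) c2=(498.69, 152.69) c3=(441.26, 132.31)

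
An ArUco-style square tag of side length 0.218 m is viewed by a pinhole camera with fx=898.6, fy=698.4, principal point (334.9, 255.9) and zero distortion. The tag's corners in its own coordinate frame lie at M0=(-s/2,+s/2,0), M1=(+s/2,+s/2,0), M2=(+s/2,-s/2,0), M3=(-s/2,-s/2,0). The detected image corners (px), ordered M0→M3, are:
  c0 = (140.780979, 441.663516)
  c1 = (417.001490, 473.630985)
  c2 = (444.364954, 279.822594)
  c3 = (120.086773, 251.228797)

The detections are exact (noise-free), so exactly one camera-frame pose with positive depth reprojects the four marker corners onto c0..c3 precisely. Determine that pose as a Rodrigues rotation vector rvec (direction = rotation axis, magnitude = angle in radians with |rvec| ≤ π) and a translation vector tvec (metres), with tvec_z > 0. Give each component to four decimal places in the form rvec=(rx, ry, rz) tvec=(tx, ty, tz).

rvec=(0.4858, 0.1507, 0.0768) tvec=(-0.0412, 0.1040, 0.6424)

Intrinsics K: fx=898.6, fy=698.4, cx=334.9, cy=255.9
Marker side s = 0.218 m; corners in marker frame (Z=0):
  M0 = (-0.1090, +0.1090, 0)
  M1 = (+0.1090, +0.1090, 0)
  M2 = (+0.1090, -0.1090, 0)
  M3 = (-0.1090, -0.1090, 0)
Detected image corners:
  c0 = (140.780979, 441.663516) px
  c1 = (417.001490, 473.630985) px
  c2 = (444.364954, 279.822594) px
  c3 = (120.086773, 251.228797) px
Planar DLT: solve 8×8 A·h = b for H (H[2,2]=1):
  H  [+1313.52595 +192.43773 +277.21941]
  H  [+68.67408 +1145.82222 +368.92805]
  H  [-0.19593 +0.73204 +1.00000]
B = K⁻¹H; ‖b₁‖=1.556548, ‖b₂‖=1.556548; λ = 2/(‖b₁‖+‖b₂‖) = 0.642447, sign → tz>0 ⇒ λ=+0.642447
r₁ = λ·B[:,0] = (+0.98601,+0.10929,-0.12587); r₂ = λ·B[:,1] = (-0.03769,+0.88170,+0.47030)
r₃ = r₁×r₂ = (+0.16238,-0.45897,+0.87349); SVD([r₁ r₂ r₃]) → R = UVᵀ:
  R  [+0.98601 -0.03769 +0.16238]
  R  [+0.10929 +0.88170 -0.45897]
  R  [-0.12587 +0.47030 +0.87349]
t = (-0.04124, +0.10397, +0.64245) m
tr R = 2.741195; θ = arccos((tr R − 1)/2) = 0.514381 rad = 29.472°
axis k = ((R−Rᵀ)₃₂, (R−Rᵀ)₁₃, (R−Rᵀ)₂₁) / (2 sinθ) = (+0.944387, +0.292948, +0.149379)
rvec = θ·k = (+0.485775, +0.150687, +0.076837)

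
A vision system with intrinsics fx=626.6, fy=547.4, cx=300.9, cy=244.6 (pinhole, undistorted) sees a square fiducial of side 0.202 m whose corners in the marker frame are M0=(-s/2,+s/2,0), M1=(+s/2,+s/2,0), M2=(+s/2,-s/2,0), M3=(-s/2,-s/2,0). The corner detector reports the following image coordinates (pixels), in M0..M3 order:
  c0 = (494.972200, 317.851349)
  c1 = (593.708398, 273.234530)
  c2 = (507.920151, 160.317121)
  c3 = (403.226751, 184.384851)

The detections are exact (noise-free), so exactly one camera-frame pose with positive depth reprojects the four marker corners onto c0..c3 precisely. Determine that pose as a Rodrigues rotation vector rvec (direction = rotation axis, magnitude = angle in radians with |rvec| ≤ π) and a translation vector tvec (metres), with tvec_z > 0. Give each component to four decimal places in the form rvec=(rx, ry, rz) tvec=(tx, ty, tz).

Intrinsics K: fx=626.6, fy=547.4, cx=300.9, cy=244.6
Marker side s = 0.202 m; corners in marker frame (Z=0):
  M0 = (-0.1010, +0.1010, 0)
  M1 = (+0.1010, +0.1010, 0)
  M2 = (+0.1010, -0.1010, 0)
  M3 = (-0.1010, -0.1010, 0)
Detected image corners:
  c0 = (494.972200, 317.851349) px
  c1 = (593.708398, 273.234530) px
  c2 = (507.920151, 160.317121) px
  c3 = (403.226751, 184.384851) px
Planar DLT: solve 8×8 A·h = b for H (H[2,2]=1):
  H  [+868.62044 +265.15302 +502.14950]
  H  [+2.36133 +525.06848 +230.52711]
  H  [+0.72919 -0.34643 +1.00000]
B = K⁻¹H; ‖b₁‖=1.307117, ‖b₂‖=1.307117; λ = 2/(‖b₁‖+‖b₂‖) = 0.765042, sign → tz>0 ⇒ λ=+0.765042
r₁ = λ·B[:,0] = (+0.79264,-0.24598,+0.55786); r₂ = λ·B[:,1] = (+0.45101,+0.85226,-0.26503)
r₃ = r₁×r₂ = (-0.41025,+0.46168,+0.78648); SVD([r₁ r₂ r₃]) → R = UVᵀ:
  R  [+0.79264 +0.45101 -0.41025]
  R  [-0.24598 +0.85226 +0.46168]
  R  [+0.55786 -0.26503 +0.78648]
t = (+0.24571, -0.01967, +0.76504) m
tr R = 2.431378; θ = arccos((tr R − 1)/2) = 0.773186 rad = 44.300°
axis k = ((R−Rᵀ)₃₂, (R−Rᵀ)₁₃, (R−Rᵀ)₂₁) / (2 sinθ) = (-0.520257, -0.693079, -0.498973)
rvec = θ·k = (-0.402256, -0.535879, -0.385799)

rvec=(-0.4023, -0.5359, -0.3858) tvec=(0.2457, -0.0197, 0.7650)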